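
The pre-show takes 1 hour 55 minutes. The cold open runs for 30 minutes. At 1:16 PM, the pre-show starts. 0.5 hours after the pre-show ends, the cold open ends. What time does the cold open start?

The pre-show ends at 1:16 PM + 115 min = 3:11 PM.
The cold open ends at 3:11 PM + 30 min = 3:41 PM.
The cold open starts at 3:41 PM − 30 min = 3:11 PM.

3:11 PM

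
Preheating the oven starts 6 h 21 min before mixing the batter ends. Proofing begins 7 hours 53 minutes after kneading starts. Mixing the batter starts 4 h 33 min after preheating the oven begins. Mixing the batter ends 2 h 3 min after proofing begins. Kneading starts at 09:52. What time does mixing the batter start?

18:00

Proofing starts at 09:52 + 473 min = 17:45.
Mixing the batter ends at 17:45 + 123 min = 19:48.
Preheating the oven starts at 19:48 − 381 min = 13:27.
Mixing the batter starts at 13:27 + 273 min = 18:00.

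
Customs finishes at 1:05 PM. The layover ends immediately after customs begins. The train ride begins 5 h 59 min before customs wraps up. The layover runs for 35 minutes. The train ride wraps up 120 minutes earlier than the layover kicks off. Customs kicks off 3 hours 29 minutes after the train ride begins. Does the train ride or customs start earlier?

the train ride

The train ride starts at 1:05 PM − 359 min = 7:06 AM.
Customs starts at 7:06 AM + 209 min = 10:35 AM.
The train ride starts at 7:06 AM and customs starts at 10:35 AM, so the train ride is first.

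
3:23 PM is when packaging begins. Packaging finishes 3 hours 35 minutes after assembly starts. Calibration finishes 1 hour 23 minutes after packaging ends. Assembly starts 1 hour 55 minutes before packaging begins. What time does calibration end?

Assembly starts at 3:23 PM − 115 min = 1:28 PM.
Packaging ends at 1:28 PM + 215 min = 5:03 PM.
Calibration ends at 5:03 PM + 83 min = 6:26 PM.

6:26 PM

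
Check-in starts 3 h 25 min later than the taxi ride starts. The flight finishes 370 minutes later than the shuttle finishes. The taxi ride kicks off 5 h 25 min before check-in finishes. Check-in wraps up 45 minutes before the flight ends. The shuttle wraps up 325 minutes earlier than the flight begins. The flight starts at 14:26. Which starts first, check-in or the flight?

check-in

The shuttle ends at 14:26 − 325 min = 09:01.
The flight ends at 09:01 + 370 min = 15:11.
Check-in ends at 15:11 − 45 min = 14:26.
The taxi ride starts at 14:26 − 325 min = 09:01.
Check-in starts at 09:01 + 205 min = 12:26.
Check-in starts at 12:26 and the flight starts at 14:26, so check-in is first.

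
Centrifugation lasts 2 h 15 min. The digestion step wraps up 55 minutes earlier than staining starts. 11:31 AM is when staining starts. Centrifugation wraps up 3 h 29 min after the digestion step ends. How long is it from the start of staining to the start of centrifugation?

The digestion step ends at 11:31 AM − 55 min = 10:36 AM.
Centrifugation ends at 10:36 AM + 209 min = 2:05 PM.
Centrifugation starts at 2:05 PM − 135 min = 11:50 AM.
From 11:31 AM to 11:50 AM is 19 minutes.

19 minutes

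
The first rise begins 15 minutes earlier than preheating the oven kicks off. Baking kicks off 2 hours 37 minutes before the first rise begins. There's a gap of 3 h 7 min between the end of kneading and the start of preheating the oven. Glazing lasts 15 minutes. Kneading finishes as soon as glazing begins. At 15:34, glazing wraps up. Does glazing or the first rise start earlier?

glazing

Glazing starts at 15:34 − 15 min = 15:19.
So kneading ends at 15:19.
Preheating the oven starts at 15:19 + 187 min = 18:26.
The first rise starts at 18:26 − 15 min = 18:11.
Glazing starts at 15:19 and the first rise starts at 18:11, so glazing is first.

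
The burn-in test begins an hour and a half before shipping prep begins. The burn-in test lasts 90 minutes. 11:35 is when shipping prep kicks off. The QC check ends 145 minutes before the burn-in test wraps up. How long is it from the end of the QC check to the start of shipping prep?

2 hours 25 minutes

The burn-in test starts at 11:35 − 90 min = 10:05.
The burn-in test ends at 10:05 + 90 min = 11:35.
The QC check ends at 11:35 − 145 min = 09:10.
From 09:10 to 11:35 is 2 hours 25 minutes.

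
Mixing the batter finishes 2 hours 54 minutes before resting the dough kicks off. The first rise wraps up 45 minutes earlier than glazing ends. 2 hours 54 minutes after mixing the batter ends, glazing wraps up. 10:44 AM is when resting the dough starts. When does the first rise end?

Mixing the batter ends at 10:44 AM − 174 min = 7:50 AM.
Glazing ends at 7:50 AM + 174 min = 10:44 AM.
The first rise ends at 10:44 AM − 45 min = 9:59 AM.

9:59 AM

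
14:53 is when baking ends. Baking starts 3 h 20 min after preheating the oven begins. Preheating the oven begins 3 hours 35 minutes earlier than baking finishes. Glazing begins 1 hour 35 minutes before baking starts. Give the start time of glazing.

Preheating the oven starts at 14:53 − 215 min = 11:18.
Baking starts at 11:18 + 200 min = 14:38.
Glazing starts at 14:38 − 95 min = 13:03.

13:03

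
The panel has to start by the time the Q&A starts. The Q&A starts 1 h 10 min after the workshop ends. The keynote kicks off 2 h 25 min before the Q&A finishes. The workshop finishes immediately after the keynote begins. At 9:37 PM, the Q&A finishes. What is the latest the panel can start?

8:22 PM

The keynote starts at 9:37 PM − 145 min = 7:12 PM.
So the workshop ends at 7:12 PM.
The Q&A starts at 7:12 PM + 70 min = 8:22 PM.
The panel is bounded by the Q&A, so the latest it can start is 8:22 PM.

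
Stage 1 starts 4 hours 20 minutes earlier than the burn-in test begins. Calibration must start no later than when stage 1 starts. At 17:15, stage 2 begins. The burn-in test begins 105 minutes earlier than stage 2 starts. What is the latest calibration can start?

11:10

The burn-in test starts at 17:15 − 105 min = 15:30.
Stage 1 starts at 15:30 − 260 min = 11:10.
Calibration is bounded by stage 1, so the latest it can start is 11:10.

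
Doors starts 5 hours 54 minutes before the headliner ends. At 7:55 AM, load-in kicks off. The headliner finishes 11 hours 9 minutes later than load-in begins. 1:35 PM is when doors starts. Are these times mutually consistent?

No

The headliner ends at 7:55 AM + 669 min = 7:04 PM.
Doors starts at 7:04 PM − 354 min = 1:10 PM.
But doors is also said to start at 1:35 PM — a 25-minute conflict.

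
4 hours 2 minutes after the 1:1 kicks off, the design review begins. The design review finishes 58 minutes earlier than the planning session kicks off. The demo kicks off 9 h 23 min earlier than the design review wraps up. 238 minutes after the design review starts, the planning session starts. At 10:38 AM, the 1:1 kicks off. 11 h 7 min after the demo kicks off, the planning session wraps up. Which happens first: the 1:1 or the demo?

The design review starts at 10:38 AM + 242 min = 2:40 PM.
The planning session starts at 2:40 PM + 238 min = 6:38 PM.
The design review ends at 6:38 PM − 58 min = 5:40 PM.
The demo starts at 5:40 PM − 563 min = 8:17 AM.
The 1:1 starts at 10:38 AM and the demo starts at 8:17 AM, so the demo is first.

the demo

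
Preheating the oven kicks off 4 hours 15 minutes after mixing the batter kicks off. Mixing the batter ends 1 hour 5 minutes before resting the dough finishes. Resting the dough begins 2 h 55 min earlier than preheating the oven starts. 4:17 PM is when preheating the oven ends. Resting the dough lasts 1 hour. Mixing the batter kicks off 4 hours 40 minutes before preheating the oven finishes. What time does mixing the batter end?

Mixing the batter starts at 4:17 PM − 280 min = 11:37 AM.
Preheating the oven starts at 11:37 AM + 255 min = 3:52 PM.
Resting the dough starts at 3:52 PM − 175 min = 12:57 PM.
Resting the dough ends at 12:57 PM + 60 min = 1:57 PM.
Mixing the batter ends at 1:57 PM − 65 min = 12:52 PM.

12:52 PM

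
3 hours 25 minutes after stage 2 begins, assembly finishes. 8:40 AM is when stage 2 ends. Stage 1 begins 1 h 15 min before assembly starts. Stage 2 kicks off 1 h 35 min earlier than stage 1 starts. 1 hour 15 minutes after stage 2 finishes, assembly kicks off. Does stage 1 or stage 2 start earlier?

Assembly starts at 8:40 AM + 75 min = 9:55 AM.
Stage 1 starts at 9:55 AM − 75 min = 8:40 AM.
Stage 2 starts at 8:40 AM − 95 min = 7:05 AM.
Stage 1 starts at 8:40 AM and stage 2 starts at 7:05 AM, so stage 2 is first.

stage 2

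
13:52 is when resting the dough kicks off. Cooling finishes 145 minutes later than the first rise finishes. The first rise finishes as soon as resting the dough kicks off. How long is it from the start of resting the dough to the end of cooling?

2 hours 25 minutes

The first rise ends at 13:52.
Cooling ends at 13:52 + 145 min = 16:17.
From 13:52 to 16:17 is 2 hours 25 minutes.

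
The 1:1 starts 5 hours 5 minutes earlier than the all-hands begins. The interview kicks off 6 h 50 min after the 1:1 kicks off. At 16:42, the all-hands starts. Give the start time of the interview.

The 1:1 starts at 16:42 − 305 min = 11:37.
The interview starts at 11:37 + 410 min = 18:27.

18:27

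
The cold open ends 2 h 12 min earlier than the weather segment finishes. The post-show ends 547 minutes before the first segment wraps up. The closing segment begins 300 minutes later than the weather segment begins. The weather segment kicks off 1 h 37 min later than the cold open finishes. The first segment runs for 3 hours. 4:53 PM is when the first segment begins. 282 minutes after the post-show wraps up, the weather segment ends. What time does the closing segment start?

7:53 PM

The first segment ends at 4:53 PM + 180 min = 7:53 PM.
The post-show ends at 7:53 PM − 547 min = 10:46 AM.
The weather segment ends at 10:46 AM + 282 min = 3:28 PM.
The cold open ends at 3:28 PM − 132 min = 1:16 PM.
The weather segment starts at 1:16 PM + 97 min = 2:53 PM.
The closing segment starts at 2:53 PM + 300 min = 7:53 PM.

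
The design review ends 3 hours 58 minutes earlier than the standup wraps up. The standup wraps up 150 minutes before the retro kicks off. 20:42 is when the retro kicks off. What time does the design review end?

14:14

The standup ends at 20:42 − 150 min = 18:12.
The design review ends at 18:12 − 238 min = 14:14.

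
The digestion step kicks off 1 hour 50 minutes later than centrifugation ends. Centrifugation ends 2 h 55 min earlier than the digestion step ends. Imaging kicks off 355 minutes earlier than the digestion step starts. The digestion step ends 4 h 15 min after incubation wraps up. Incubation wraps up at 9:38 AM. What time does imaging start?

6:53 AM

The digestion step ends at 9:38 AM + 255 min = 1:53 PM.
Centrifugation ends at 1:53 PM − 175 min = 10:58 AM.
The digestion step starts at 10:58 AM + 110 min = 12:48 PM.
Imaging starts at 12:48 PM − 355 min = 6:53 AM.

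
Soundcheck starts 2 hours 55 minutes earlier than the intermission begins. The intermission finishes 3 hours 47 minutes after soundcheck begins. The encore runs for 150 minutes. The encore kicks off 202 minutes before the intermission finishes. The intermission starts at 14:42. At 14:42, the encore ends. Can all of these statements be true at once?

Soundcheck starts at 14:42 − 175 min = 11:47.
The intermission ends at 11:47 + 227 min = 15:34.
The encore starts at 15:34 − 202 min = 12:12.
The encore ends at 12:12 + 150 min = 14:42.
That matches the stated 14:42, so the schedule is consistent.

Yes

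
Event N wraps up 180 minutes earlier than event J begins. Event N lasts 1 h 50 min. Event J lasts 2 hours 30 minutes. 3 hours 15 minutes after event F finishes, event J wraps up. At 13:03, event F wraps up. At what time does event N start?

08:58

Event J ends at 13:03 + 195 min = 16:18.
Event J starts at 16:18 − 150 min = 13:48.
Event N ends at 13:48 − 180 min = 10:48.
Event N starts at 10:48 − 110 min = 08:58.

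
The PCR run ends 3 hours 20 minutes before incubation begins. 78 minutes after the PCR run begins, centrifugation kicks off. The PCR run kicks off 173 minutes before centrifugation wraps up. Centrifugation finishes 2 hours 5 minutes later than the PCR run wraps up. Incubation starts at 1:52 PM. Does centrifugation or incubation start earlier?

centrifugation

The PCR run ends at 1:52 PM − 200 min = 10:32 AM.
Centrifugation ends at 10:32 AM + 125 min = 12:37 PM.
The PCR run starts at 12:37 PM − 173 min = 9:44 AM.
Centrifugation starts at 9:44 AM + 78 min = 11:02 AM.
Centrifugation starts at 11:02 AM and incubation starts at 1:52 PM, so centrifugation is first.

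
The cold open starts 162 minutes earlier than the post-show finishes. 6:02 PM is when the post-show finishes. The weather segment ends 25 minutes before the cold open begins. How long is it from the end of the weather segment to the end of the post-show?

The cold open starts at 6:02 PM − 162 min = 3:20 PM.
The weather segment ends at 3:20 PM − 25 min = 2:55 PM.
From 2:55 PM to 6:02 PM is 3 hours 7 minutes.

3 hours 7 minutes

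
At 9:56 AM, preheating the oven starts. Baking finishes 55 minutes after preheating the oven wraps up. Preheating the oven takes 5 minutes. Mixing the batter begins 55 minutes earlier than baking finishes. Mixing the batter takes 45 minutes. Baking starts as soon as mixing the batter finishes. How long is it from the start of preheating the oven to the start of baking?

Preheating the oven ends at 9:56 AM + 5 min = 10:01 AM.
Baking ends at 10:01 AM + 55 min = 10:56 AM.
Mixing the batter starts at 10:56 AM − 55 min = 10:01 AM.
Mixing the batter ends at 10:01 AM + 45 min = 10:46 AM.
So baking starts at 10:46 AM.
From 9:56 AM to 10:46 AM is 50 minutes.

50 minutes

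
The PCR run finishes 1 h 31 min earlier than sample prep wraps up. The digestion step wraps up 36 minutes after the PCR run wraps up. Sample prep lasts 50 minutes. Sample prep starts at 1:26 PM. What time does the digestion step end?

Sample prep ends at 1:26 PM + 50 min = 2:16 PM.
The PCR run ends at 2:16 PM − 91 min = 12:45 PM.
The digestion step ends at 12:45 PM + 36 min = 1:21 PM.

1:21 PM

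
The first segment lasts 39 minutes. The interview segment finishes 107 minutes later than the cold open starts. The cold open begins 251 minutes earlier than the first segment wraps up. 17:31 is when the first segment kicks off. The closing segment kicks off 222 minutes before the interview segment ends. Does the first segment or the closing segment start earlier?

the closing segment

The first segment ends at 17:31 + 39 min = 18:10.
The cold open starts at 18:10 − 251 min = 13:59.
The interview segment ends at 13:59 + 107 min = 15:46.
The closing segment starts at 15:46 − 222 min = 12:04.
The first segment starts at 17:31 and the closing segment starts at 12:04, so the closing segment is first.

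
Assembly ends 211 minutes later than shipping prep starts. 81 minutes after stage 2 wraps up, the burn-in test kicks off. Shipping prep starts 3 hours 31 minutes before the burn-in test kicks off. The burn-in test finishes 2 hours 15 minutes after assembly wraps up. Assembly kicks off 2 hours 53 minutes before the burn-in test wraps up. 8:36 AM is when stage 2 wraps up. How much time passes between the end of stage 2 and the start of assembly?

The burn-in test starts at 8:36 AM + 81 min = 9:57 AM.
Shipping prep starts at 9:57 AM − 211 min = 6:26 AM.
Assembly ends at 6:26 AM + 211 min = 9:57 AM.
The burn-in test ends at 9:57 AM + 135 min = 12:12 PM.
Assembly starts at 12:12 PM − 173 min = 9:19 AM.
From 8:36 AM to 9:19 AM is 43 minutes.

43 minutes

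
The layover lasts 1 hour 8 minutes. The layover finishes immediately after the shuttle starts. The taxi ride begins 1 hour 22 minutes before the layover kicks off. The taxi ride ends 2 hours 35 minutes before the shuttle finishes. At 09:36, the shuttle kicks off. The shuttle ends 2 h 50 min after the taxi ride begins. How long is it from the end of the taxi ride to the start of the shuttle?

2 hours 15 minutes

The layover ends at 09:36.
The layover starts at 09:36 − 68 min = 08:28.
The taxi ride starts at 08:28 − 82 min = 07:06.
The shuttle ends at 07:06 + 170 min = 09:56.
The taxi ride ends at 09:56 − 155 min = 07:21.
From 07:21 to 09:36 is 2 hours 15 minutes.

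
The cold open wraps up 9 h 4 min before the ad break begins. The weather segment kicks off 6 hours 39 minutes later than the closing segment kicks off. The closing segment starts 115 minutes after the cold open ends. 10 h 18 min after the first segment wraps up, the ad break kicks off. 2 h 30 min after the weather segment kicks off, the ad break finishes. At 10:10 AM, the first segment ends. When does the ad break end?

10:28 PM

The ad break starts at 10:10 AM + 618 min = 8:28 PM.
The cold open ends at 8:28 PM − 544 min = 11:24 AM.
The closing segment starts at 11:24 AM + 115 min = 1:19 PM.
The weather segment starts at 1:19 PM + 399 min = 7:58 PM.
The ad break ends at 7:58 PM + 150 min = 10:28 PM.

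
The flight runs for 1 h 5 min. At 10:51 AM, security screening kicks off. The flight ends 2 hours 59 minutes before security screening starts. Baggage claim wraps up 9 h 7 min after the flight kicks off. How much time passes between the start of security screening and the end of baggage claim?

The flight ends at 10:51 AM − 179 min = 7:52 AM.
The flight starts at 7:52 AM − 65 min = 6:47 AM.
Baggage claim ends at 6:47 AM + 547 min = 3:54 PM.
From 10:51 AM to 3:54 PM is 5 h 3 min.

5 h 3 min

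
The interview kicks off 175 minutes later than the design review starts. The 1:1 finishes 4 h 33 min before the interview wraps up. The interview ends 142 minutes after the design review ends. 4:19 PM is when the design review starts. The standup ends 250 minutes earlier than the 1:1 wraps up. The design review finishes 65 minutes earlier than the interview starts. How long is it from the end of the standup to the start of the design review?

271 minutes

The interview starts at 4:19 PM + 175 min = 7:14 PM.
The design review ends at 7:14 PM − 65 min = 6:09 PM.
The interview ends at 6:09 PM + 142 min = 8:31 PM.
The 1:1 ends at 8:31 PM − 273 min = 3:58 PM.
The standup ends at 3:58 PM − 250 min = 11:48 AM.
From 11:48 AM to 4:19 PM is 271 minutes.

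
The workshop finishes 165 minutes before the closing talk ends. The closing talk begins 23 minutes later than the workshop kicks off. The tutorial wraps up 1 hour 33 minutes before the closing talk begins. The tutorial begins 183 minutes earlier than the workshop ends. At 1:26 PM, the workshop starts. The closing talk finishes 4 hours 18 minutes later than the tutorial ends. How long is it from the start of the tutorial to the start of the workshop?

The closing talk starts at 1:26 PM + 23 min = 1:49 PM.
The tutorial ends at 1:49 PM − 93 min = 12:16 PM.
The closing talk ends at 12:16 PM + 258 min = 4:34 PM.
The workshop ends at 4:34 PM − 165 min = 1:49 PM.
The tutorial starts at 1:49 PM − 183 min = 10:46 AM.
From 10:46 AM to 1:26 PM is 2 hours 40 minutes.

2 hours 40 minutes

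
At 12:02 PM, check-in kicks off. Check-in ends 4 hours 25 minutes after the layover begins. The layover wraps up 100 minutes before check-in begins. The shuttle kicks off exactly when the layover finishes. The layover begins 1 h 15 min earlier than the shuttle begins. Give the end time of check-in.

The layover ends at 12:02 PM − 100 min = 10:22 AM.
So the shuttle starts at 10:22 AM.
The layover starts at 10:22 AM − 75 min = 9:07 AM.
Check-in ends at 9:07 AM + 265 min = 1:32 PM.

1:32 PM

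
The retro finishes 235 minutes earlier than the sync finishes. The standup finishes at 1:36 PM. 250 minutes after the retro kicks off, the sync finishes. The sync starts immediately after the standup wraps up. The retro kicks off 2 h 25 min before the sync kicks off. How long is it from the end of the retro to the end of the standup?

2 h 10 min

The sync starts at 1:36 PM.
The retro starts at 1:36 PM − 145 min = 11:11 AM.
The sync ends at 11:11 AM + 250 min = 3:21 PM.
The retro ends at 3:21 PM − 235 min = 11:26 AM.
From 11:26 AM to 1:36 PM is 2 h 10 min.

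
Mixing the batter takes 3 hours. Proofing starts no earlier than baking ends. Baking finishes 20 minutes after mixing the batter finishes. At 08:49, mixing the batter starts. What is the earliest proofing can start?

12:09

Mixing the batter ends at 08:49 + 180 min = 11:49.
Baking ends at 11:49 + 20 min = 12:09.
Proofing is bounded by baking, so the earliest it can start is 12:09.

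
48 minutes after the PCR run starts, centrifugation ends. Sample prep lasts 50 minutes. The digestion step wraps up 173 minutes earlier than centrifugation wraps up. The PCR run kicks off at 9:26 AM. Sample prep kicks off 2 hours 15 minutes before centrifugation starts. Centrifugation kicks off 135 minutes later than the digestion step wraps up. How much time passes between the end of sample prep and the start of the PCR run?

1 hour 15 minutes

Centrifugation ends at 9:26 AM + 48 min = 10:14 AM.
The digestion step ends at 10:14 AM − 173 min = 7:21 AM.
Centrifugation starts at 7:21 AM + 135 min = 9:36 AM.
Sample prep starts at 9:36 AM − 135 min = 7:21 AM.
Sample prep ends at 7:21 AM + 50 min = 8:11 AM.
From 8:11 AM to 9:26 AM is 1 hour 15 minutes.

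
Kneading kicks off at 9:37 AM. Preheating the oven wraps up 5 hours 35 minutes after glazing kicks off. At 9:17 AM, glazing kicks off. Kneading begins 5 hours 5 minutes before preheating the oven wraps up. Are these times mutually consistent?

Preheating the oven ends at 9:17 AM + 335 min = 2:52 PM.
Kneading starts at 2:52 PM − 305 min = 9:47 AM.
But kneading is also said to start at 9:37 AM — a 10-minute conflict.

No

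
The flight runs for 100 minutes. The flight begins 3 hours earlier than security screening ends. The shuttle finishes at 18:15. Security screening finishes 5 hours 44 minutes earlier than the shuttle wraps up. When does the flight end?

11:11

Security screening ends at 18:15 − 344 min = 12:31.
The flight starts at 12:31 − 180 min = 09:31.
The flight ends at 09:31 + 100 min = 11:11.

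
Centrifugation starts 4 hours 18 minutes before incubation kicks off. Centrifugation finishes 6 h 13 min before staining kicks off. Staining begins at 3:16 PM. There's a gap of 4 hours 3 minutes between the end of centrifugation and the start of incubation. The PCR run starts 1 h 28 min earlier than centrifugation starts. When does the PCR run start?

7:20 AM

Centrifugation ends at 3:16 PM − 373 min = 9:03 AM.
Incubation starts at 9:03 AM + 243 min = 1:06 PM.
Centrifugation starts at 1:06 PM − 258 min = 8:48 AM.
The PCR run starts at 8:48 AM − 88 min = 7:20 AM.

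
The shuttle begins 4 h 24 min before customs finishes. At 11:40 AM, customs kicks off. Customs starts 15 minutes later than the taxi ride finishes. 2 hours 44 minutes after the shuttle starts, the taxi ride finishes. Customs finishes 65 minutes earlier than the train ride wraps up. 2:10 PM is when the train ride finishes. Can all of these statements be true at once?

Yes

Customs ends at 2:10 PM − 65 min = 1:05 PM.
The shuttle starts at 1:05 PM − 264 min = 8:41 AM.
The taxi ride ends at 8:41 AM + 164 min = 11:25 AM.
Customs starts at 11:25 AM + 15 min = 11:40 AM.
That matches the stated 11:40 AM, so the schedule is consistent.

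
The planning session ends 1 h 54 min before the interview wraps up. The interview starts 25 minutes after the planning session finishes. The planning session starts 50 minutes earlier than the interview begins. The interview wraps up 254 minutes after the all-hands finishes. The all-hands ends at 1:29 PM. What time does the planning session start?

3:24 PM

The interview ends at 1:29 PM + 254 min = 5:43 PM.
The planning session ends at 5:43 PM − 114 min = 3:49 PM.
The interview starts at 3:49 PM + 25 min = 4:14 PM.
The planning session starts at 4:14 PM − 50 min = 3:24 PM.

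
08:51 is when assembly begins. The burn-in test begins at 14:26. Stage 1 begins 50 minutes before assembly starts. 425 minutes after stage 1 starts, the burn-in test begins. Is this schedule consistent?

No

Stage 1 starts at 08:51 − 50 min = 08:01.
The burn-in test starts at 08:01 + 425 min = 15:06.
But the burn-in test is also said to start at 14:26 — a 40-minute conflict.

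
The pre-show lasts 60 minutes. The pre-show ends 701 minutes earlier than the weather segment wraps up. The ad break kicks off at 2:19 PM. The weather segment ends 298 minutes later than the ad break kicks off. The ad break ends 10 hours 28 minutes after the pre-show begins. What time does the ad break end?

5:04 PM

The weather segment ends at 2:19 PM + 298 min = 7:17 PM.
The pre-show ends at 7:17 PM − 701 min = 7:36 AM.
The pre-show starts at 7:36 AM − 60 min = 6:36 AM.
The ad break ends at 6:36 AM + 628 min = 5:04 PM.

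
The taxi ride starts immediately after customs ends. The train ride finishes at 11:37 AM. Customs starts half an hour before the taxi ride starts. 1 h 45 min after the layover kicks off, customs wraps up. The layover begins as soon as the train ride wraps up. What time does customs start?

12:52 PM

The layover starts at 11:37 AM.
Customs ends at 11:37 AM + 105 min = 1:22 PM.
So the taxi ride starts at 1:22 PM.
Customs starts at 1:22 PM − 30 min = 12:52 PM.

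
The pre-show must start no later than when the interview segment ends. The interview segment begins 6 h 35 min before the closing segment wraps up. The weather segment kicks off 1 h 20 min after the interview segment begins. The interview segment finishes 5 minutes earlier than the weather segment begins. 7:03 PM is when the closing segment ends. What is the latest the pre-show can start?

1:43 PM

The interview segment starts at 7:03 PM − 395 min = 12:28 PM.
The weather segment starts at 12:28 PM + 80 min = 1:48 PM.
The interview segment ends at 1:48 PM − 5 min = 1:43 PM.
The pre-show is bounded by the interview segment, so the latest it can start is 1:43 PM.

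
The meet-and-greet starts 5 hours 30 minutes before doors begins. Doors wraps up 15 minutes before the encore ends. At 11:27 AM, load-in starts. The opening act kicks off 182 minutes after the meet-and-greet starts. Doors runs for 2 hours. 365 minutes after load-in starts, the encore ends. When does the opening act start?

The encore ends at 11:27 AM + 365 min = 5:32 PM.
Doors ends at 5:32 PM − 15 min = 5:17 PM.
Doors starts at 5:17 PM − 120 min = 3:17 PM.
The meet-and-greet starts at 3:17 PM − 330 min = 9:47 AM.
The opening act starts at 9:47 AM + 182 min = 12:49 PM.

12:49 PM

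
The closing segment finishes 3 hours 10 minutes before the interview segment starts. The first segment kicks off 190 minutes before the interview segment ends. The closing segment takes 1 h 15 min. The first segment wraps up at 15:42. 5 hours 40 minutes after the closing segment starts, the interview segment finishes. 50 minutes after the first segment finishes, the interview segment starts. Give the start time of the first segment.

14:37

The interview segment starts at 15:42 + 50 min = 16:32.
The closing segment ends at 16:32 − 190 min = 13:22.
The closing segment starts at 13:22 − 75 min = 12:07.
The interview segment ends at 12:07 + 340 min = 17:47.
The first segment starts at 17:47 − 190 min = 14:37.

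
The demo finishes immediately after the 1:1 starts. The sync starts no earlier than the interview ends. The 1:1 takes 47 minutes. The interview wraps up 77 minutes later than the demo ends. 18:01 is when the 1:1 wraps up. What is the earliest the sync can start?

18:31

The 1:1 starts at 18:01 − 47 min = 17:14.
So the demo ends at 17:14.
The interview ends at 17:14 + 77 min = 18:31.
The sync is bounded by the interview, so the earliest it can start is 18:31.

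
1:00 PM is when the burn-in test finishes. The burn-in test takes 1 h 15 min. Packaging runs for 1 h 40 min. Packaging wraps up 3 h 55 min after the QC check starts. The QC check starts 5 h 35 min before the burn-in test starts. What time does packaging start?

8:25 AM

The burn-in test starts at 1:00 PM − 75 min = 11:45 AM.
The QC check starts at 11:45 AM − 335 min = 6:10 AM.
Packaging ends at 6:10 AM + 235 min = 10:05 AM.
Packaging starts at 10:05 AM − 100 min = 8:25 AM.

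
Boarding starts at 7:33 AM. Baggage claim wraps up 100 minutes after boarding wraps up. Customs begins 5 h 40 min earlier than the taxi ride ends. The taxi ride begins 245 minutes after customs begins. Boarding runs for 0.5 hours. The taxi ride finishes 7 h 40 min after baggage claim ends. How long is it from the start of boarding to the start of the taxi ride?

8 hours 15 minutes

Boarding ends at 7:33 AM + 30 min = 8:03 AM.
Baggage claim ends at 8:03 AM + 100 min = 9:43 AM.
The taxi ride ends at 9:43 AM + 460 min = 5:23 PM.
Customs starts at 5:23 PM − 340 min = 11:43 AM.
The taxi ride starts at 11:43 AM + 245 min = 3:48 PM.
From 7:33 AM to 3:48 PM is 8 hours 15 minutes.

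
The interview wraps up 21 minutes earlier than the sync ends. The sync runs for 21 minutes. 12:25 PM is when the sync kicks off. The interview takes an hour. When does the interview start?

The sync ends at 12:25 PM + 21 min = 12:46 PM.
The interview ends at 12:46 PM − 21 min = 12:25 PM.
The interview starts at 12:25 PM − 60 min = 11:25 AM.

11:25 AM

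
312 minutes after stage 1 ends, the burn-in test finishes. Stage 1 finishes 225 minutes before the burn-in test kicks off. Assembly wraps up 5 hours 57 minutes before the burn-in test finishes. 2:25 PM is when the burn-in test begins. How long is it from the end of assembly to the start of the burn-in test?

Stage 1 ends at 2:25 PM − 225 min = 10:40 AM.
The burn-in test ends at 10:40 AM + 312 min = 3:52 PM.
Assembly ends at 3:52 PM − 357 min = 9:55 AM.
From 9:55 AM to 2:25 PM is 4.5 hours.

4.5 hours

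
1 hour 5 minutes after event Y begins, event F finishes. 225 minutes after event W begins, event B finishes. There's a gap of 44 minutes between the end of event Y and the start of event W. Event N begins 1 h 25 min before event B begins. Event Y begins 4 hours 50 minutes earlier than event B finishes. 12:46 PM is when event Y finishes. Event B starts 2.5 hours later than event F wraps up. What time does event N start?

2:35 PM

Event W starts at 12:46 PM + 44 min = 1:30 PM.
Event B ends at 1:30 PM + 225 min = 5:15 PM.
Event Y starts at 5:15 PM − 290 min = 12:25 PM.
Event F ends at 12:25 PM + 65 min = 1:30 PM.
Event B starts at 1:30 PM + 150 min = 4:00 PM.
Event N starts at 4:00 PM − 85 min = 2:35 PM.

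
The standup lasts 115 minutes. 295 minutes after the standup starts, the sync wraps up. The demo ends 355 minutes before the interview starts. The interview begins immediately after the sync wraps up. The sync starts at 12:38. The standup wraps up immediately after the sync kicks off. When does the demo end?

The standup ends at 12:38.
The standup starts at 12:38 − 115 min = 10:43.
The sync ends at 10:43 + 295 min = 15:38.
So the interview starts at 15:38.
The demo ends at 15:38 − 355 min = 09:43.

09:43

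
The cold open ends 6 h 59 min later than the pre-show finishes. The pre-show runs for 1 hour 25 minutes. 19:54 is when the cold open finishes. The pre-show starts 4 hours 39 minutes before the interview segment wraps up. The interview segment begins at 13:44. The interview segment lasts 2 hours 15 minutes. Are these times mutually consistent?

The interview segment ends at 13:44 + 135 min = 15:59.
The pre-show starts at 15:59 − 279 min = 11:20.
The pre-show ends at 11:20 + 85 min = 12:45.
The cold open ends at 12:45 + 419 min = 19:44.
But the cold open is also said to end at 19:54 — a 10-minute conflict.

No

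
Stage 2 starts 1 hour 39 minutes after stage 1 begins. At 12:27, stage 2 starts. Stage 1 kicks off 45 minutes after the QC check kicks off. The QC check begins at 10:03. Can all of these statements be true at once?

Yes

Stage 1 starts at 10:03 + 45 min = 10:48.
Stage 2 starts at 10:48 + 99 min = 12:27.
That matches the stated 12:27, so the schedule is consistent.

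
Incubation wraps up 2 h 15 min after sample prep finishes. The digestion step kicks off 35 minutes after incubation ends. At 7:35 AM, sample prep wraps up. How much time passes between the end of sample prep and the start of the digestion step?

Incubation ends at 7:35 AM + 135 min = 9:50 AM.
The digestion step starts at 9:50 AM + 35 min = 10:25 AM.
From 7:35 AM to 10:25 AM is 170 minutes.

170 minutes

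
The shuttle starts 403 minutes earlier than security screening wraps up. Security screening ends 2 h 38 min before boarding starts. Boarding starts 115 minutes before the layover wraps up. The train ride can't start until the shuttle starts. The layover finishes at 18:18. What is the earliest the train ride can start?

07:02

Boarding starts at 18:18 − 115 min = 16:23.
Security screening ends at 16:23 − 158 min = 13:45.
The shuttle starts at 13:45 − 403 min = 07:02.
The train ride is bounded by the shuttle, so the earliest it can start is 07:02.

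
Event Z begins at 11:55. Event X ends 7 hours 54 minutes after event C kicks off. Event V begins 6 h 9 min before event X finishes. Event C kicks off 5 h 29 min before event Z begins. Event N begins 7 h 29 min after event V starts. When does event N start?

Event C starts at 11:55 − 329 min = 06:26.
Event X ends at 06:26 + 474 min = 14:20.
Event V starts at 14:20 − 369 min = 08:11.
Event N starts at 08:11 + 449 min = 15:40.

15:40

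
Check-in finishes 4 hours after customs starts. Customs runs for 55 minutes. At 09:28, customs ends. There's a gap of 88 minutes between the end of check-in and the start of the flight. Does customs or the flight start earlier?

Customs starts at 09:28 − 55 min = 08:33.
Check-in ends at 08:33 + 240 min = 12:33.
The flight starts at 12:33 + 88 min = 14:01.
Customs starts at 08:33 and the flight starts at 14:01, so customs is first.

customs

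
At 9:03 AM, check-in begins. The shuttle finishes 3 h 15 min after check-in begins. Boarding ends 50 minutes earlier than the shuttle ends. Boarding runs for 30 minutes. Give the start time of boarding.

10:58 AM

The shuttle ends at 9:03 AM + 195 min = 12:18 PM.
Boarding ends at 12:18 PM − 50 min = 11:28 AM.
Boarding starts at 11:28 AM − 30 min = 10:58 AM.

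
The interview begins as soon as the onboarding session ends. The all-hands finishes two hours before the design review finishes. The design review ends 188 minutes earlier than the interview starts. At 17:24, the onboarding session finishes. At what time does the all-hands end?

The interview starts at 17:24.
The design review ends at 17:24 − 188 min = 14:16.
The all-hands ends at 14:16 − 120 min = 12:16.

12:16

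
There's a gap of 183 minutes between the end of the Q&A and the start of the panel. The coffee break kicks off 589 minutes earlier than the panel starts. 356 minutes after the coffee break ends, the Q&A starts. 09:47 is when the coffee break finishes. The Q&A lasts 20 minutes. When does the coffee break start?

09:17

The Q&A starts at 09:47 + 356 min = 15:43.
The Q&A ends at 15:43 + 20 min = 16:03.
The panel starts at 16:03 + 183 min = 19:06.
The coffee break starts at 19:06 − 589 min = 09:17.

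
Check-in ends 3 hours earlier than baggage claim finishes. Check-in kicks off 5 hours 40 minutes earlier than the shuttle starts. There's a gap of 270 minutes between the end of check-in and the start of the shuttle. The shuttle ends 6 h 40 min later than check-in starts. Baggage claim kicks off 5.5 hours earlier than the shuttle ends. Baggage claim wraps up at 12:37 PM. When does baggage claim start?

9:37 AM

Check-in ends at 12:37 PM − 180 min = 9:37 AM.
The shuttle starts at 9:37 AM + 270 min = 2:07 PM.
Check-in starts at 2:07 PM − 340 min = 8:27 AM.
The shuttle ends at 8:27 AM + 400 min = 3:07 PM.
Baggage claim starts at 3:07 PM − 330 min = 9:37 AM.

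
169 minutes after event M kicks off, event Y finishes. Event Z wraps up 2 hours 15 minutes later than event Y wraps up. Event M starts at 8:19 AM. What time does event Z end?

Event Y ends at 8:19 AM + 169 min = 11:08 AM.
Event Z ends at 11:08 AM + 135 min = 1:23 PM.

1:23 PM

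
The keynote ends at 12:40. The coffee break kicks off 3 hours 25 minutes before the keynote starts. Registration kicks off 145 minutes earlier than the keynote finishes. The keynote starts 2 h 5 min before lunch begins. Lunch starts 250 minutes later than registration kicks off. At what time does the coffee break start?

08:55

Registration starts at 12:40 − 145 min = 10:15.
Lunch starts at 10:15 + 250 min = 14:25.
The keynote starts at 14:25 − 125 min = 12:20.
The coffee break starts at 12:20 − 205 min = 08:55.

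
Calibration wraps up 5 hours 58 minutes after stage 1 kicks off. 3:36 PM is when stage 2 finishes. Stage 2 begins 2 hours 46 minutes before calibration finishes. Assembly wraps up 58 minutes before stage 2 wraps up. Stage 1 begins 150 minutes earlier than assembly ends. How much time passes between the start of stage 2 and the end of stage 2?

16 minutes

Assembly ends at 3:36 PM − 58 min = 2:38 PM.
Stage 1 starts at 2:38 PM − 150 min = 12:08 PM.
Calibration ends at 12:08 PM + 358 min = 6:06 PM.
Stage 2 starts at 6:06 PM − 166 min = 3:20 PM.
From 3:20 PM to 3:36 PM is 16 minutes.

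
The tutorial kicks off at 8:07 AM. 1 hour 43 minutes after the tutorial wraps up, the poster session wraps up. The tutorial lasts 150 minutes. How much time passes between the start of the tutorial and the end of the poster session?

The tutorial ends at 8:07 AM + 150 min = 10:37 AM.
The poster session ends at 10:37 AM + 103 min = 12:20 PM.
From 8:07 AM to 12:20 PM is 253 minutes.

253 minutes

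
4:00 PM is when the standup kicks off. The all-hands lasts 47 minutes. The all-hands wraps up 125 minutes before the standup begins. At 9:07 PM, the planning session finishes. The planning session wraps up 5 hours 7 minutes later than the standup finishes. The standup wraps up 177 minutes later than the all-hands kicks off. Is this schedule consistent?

The all-hands ends at 4:00 PM − 125 min = 1:55 PM.
The all-hands starts at 1:55 PM − 47 min = 1:08 PM.
The standup ends at 1:08 PM + 177 min = 4:05 PM.
The planning session ends at 4:05 PM + 307 min = 9:12 PM.
But the planning session is also said to end at 9:07 PM — a 5-minute conflict.

No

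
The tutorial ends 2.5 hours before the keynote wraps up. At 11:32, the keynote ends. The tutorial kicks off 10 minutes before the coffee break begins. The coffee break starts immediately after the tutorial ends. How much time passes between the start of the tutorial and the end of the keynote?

The tutorial ends at 11:32 − 150 min = 09:02.
So the coffee break starts at 09:02.
The tutorial starts at 09:02 − 10 min = 08:52.
From 08:52 to 11:32 is 160 minutes.

160 minutes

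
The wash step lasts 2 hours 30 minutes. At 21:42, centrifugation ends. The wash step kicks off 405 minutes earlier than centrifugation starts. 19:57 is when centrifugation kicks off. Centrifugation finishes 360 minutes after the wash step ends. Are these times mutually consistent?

Yes

The wash step starts at 19:57 − 405 min = 13:12.
The wash step ends at 13:12 + 150 min = 15:42.
Centrifugation ends at 15:42 + 360 min = 21:42.
That matches the stated 21:42, so the schedule is consistent.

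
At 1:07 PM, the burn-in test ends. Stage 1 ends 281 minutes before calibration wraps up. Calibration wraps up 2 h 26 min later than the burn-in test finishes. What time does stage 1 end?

10:52 AM

Calibration ends at 1:07 PM + 146 min = 3:33 PM.
Stage 1 ends at 3:33 PM − 281 min = 10:52 AM.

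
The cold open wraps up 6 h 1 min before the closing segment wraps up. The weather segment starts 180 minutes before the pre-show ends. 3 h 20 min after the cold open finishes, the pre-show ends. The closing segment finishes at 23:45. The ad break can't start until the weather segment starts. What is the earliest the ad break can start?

18:04

The cold open ends at 23:45 − 361 min = 17:44.
The pre-show ends at 17:44 + 200 min = 21:04.
The weather segment starts at 21:04 − 180 min = 18:04.
The ad break is bounded by the weather segment, so the earliest it can start is 18:04.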